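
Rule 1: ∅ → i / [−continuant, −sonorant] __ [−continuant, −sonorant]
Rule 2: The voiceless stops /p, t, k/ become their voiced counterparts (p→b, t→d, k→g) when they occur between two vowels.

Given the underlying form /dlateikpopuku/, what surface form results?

dladeigibobugu

Rule 1 (stop-cluster i-epenthesis): /k/ and /p/ form a stop–stop cluster, so [i] is inserted between them. /dlateikpopuku/ → dlateikipopuku.
Rule 2 (intervocalic voicing): /t/ is a voiceless stop between vowels /a/ and /e/, so it voices to [d]. /k/ is a voiceless stop between vowels /i/ and /i/, so it voices to [g]. /p/ is a voiceless stop between vowels /i/ and /o/, so it voices to [b]. /p/ is a voiceless stop between vowels /o/ and /u/, so it voices to [b]. /k/ is a voiceless stop between vowels /u/ and /u/, so it voices to [g]. /dlateikipopuku/ → dladeigibobugu.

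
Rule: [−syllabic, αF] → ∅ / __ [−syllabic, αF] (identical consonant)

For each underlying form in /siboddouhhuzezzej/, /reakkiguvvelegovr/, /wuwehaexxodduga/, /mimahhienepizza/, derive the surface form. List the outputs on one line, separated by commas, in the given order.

sibodouhuzezej, reakiguvelegovr, wuwehaexoduga, mimahienepiza

/siboddouhhuzezzej/: /dd/ is a geminate; the first /d/ deletes. /hh/ is a geminate; the first /h/ deletes. /zz/ is a geminate; the first /z/ deletes. → [sibodouhuzezej].
/reakkiguvvelegovr/: /kk/ is a geminate; the first /k/ deletes. /vv/ is a geminate; the first /v/ deletes. → [reakiguvelegovr].
/wuwehaexxodduga/: /xx/ is a geminate; the first /x/ deletes. /dd/ is a geminate; the first /d/ deletes. → [wuwehaexoduga].
/mimahhienepizza/: /hh/ is a geminate; the first /h/ deletes. /zz/ is a geminate; the first /z/ deletes. → [mimahienepiza].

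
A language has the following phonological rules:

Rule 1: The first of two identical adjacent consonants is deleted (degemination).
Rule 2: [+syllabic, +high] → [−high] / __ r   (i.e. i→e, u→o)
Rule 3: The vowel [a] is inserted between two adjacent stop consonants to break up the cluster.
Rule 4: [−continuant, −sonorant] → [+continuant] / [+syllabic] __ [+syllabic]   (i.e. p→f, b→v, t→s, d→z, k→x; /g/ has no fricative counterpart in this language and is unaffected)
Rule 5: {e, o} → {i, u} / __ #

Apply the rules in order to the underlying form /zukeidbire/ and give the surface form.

Rule 1 (degemination): no segment meets the environment; /zukeidbire/ is unchanged.
Rule 2 (pre-rhotic lowering): /i/ is a high vowel immediately before /r/, so it lowers to [e]. /zukeidbire/ → zukeidbere.
Rule 3 (stop-cluster a-epenthesis): /d/ and /b/ form a stop–stop cluster, so [a] is inserted between them. /zukeidbere/ → zukeidabere.
Rule 4 (intervocalic spirantization): /k/ is a stop between vowels /u/ and /e/, so it spirantizes to the fricative [x]. /d/ is a stop between vowels /i/ and /a/, so it spirantizes to the fricative [z]. /b/ is a stop between vowels /a/ and /e/, so it spirantizes to the fricative [v]. /zukeidabere/ → zuxeizavere.
Rule 5 (final vowel raising): /e/ is a mid vowel in word-final position, so it raises to [i]. /zuxeizavere/ → zuxeizaveri.

zuxeizaveri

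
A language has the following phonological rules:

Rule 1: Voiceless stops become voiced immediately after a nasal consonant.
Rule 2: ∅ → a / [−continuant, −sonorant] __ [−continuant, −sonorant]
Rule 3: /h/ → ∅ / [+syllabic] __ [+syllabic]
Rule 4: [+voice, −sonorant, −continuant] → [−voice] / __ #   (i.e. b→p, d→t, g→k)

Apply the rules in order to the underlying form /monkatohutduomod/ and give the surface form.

Rule 1 (post-nasal voicing): /k/ is a voiceless stop immediately after the nasal /n/, so it voices to [g]. /monkatohutduomod/ → mongatohutduomod.
Rule 2 (stop-cluster a-epenthesis): /t/ and /d/ form a stop–stop cluster, so [a] is inserted between them. /mongatohutduomod/ → mongatohutaduomod.
Rule 3 (intervocalic h-deletion): /h/ occurs between vowels /o/ and /u/, so it deletes. /mongatohutaduomod/ → mongatoutaduomod.
Rule 4 (final devoicing): /d/ is a voiced stop in word-final position, so it devoices to [t]. /mongatoutaduomod/ → mongatoutaduomot.

mongatoutaduomot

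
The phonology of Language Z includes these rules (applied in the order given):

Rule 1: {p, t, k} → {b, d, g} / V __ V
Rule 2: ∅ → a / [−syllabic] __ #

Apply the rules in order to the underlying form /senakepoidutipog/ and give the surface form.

Rule 1 (intervocalic voicing): /k/ is a voiceless stop between vowels /a/ and /e/, so it voices to [g]. /p/ is a voiceless stop between vowels /e/ and /o/, so it voices to [b]. /t/ is a voiceless stop between vowels /u/ and /i/, so it voices to [d]. /p/ is a voiceless stop between vowels /i/ and /o/, so it voices to [b]. /senakepoidutipog/ → senageboidudibog.
Rule 2 (final a-epenthesis): the form ends in the consonant /g/, so [a] is inserted word-finally. /senageboidudibog/ → senageboidudiboga.

senageboidudiboga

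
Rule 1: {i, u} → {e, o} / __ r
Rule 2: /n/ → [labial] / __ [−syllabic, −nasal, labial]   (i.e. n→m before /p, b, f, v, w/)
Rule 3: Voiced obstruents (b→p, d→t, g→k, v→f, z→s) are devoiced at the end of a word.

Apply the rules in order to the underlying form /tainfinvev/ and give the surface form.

Rule 1 (pre-rhotic lowering): no segment meets the environment; /tainfinvev/ is unchanged.
Rule 2 (nasal place assimilation): /n/ precedes the labial consonant /f/, so it assimilates in place to [m]. /n/ precedes the labial consonant /v/, so it assimilates in place to [m]. /tainfinvev/ → taimfimvev.
Rule 3 (final devoicing): /v/ is a voiced obstruent in word-final position, so it devoices to [f]. /taimfimvev/ → taimfimvef.

taimfimvef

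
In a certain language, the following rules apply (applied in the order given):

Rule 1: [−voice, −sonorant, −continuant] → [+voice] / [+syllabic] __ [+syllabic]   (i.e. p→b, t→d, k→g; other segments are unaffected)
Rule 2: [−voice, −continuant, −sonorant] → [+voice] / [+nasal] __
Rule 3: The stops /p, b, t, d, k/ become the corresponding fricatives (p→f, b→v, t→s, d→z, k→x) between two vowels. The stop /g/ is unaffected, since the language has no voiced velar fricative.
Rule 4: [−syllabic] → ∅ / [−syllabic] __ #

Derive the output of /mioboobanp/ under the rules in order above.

miovoovan

Rule 1 (intervocalic voicing): no segment meets the environment; /mioboobanp/ is unchanged.
Rule 2 (post-nasal voicing): /p/ is a voiceless stop immediately after the nasal /n/, so it voices to [b]. /mioboobanp/ → mioboobanb.
Rule 3 (intervocalic spirantization): /b/ is a stop between vowels /o/ and /o/, so it spirantizes to the fricative [v]. /b/ is a stop between vowels /o/ and /a/, so it spirantizes to the fricative [v]. /mioboobanb/ → miovoovanb.
Rule 4 (final cluster simplification): /b/ is the second consonant of a word-final cluster /nb/, so it deletes. /miovoovanb/ → miovoovan.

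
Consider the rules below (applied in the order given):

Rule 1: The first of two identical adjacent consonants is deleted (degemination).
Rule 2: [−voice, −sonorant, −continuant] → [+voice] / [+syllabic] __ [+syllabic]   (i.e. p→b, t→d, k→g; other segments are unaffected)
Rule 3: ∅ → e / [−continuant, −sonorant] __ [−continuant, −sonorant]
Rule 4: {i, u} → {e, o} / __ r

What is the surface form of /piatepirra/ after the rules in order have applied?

piadebera

Rule 1 (degemination): /rr/ is a geminate; the first /r/ deletes. /piatepirra/ → piatepira.
Rule 2 (intervocalic voicing): /t/ is a voiceless stop between vowels /a/ and /e/, so it voices to [d]. /p/ is a voiceless stop between vowels /e/ and /i/, so it voices to [b]. /piatepira/ → piadebira.
Rule 3 (stop-cluster e-epenthesis): no segment meets the environment; /piadebira/ is unchanged.
Rule 4 (pre-rhotic lowering): /i/ is a high vowel immediately before /r/, so it lowers to [e]. /piadebira/ → piadebera.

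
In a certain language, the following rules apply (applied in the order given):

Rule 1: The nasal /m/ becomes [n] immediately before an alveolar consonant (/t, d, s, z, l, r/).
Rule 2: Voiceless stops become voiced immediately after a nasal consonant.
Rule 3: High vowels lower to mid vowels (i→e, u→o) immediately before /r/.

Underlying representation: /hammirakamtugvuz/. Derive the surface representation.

hammerakandugvuz

Rule 1 (nasal place assimilation): /m/ precedes the alveolar consonant /t/, so it assimilates in place to [n]. /hammirakamtugvuz/ → hammirakantugvuz.
Rule 2 (post-nasal voicing): /t/ is a voiceless stop immediately after the nasal /n/, so it voices to [d]. /hammirakantugvuz/ → hammirakandugvuz.
Rule 3 (pre-rhotic lowering): /i/ is a high vowel immediately before /r/, so it lowers to [e]. /hammirakandugvuz/ → hammerakandugvuz.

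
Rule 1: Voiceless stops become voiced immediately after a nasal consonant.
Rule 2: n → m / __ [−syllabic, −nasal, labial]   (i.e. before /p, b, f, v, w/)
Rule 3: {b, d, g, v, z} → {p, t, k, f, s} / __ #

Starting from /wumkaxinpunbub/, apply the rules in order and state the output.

Rule 1 (post-nasal voicing): /k/ is a voiceless stop immediately after the nasal /m/, so it voices to [g]. /p/ is a voiceless stop immediately after the nasal /n/, so it voices to [b]. /wumkaxinpunbub/ → wumgaxinbunbub.
Rule 2 (nasal place assimilation): /n/ precedes the labial consonant /b/, so it assimilates in place to [m]. /n/ precedes the labial consonant /b/, so it assimilates in place to [m]. /wumgaxinbunbub/ → wumgaximbumbub.
Rule 3 (final devoicing): /b/ is a voiced obstruent in word-final position, so it devoices to [p]. /wumgaximbumbub/ → wumgaximbumbup.

wumgaximbumbup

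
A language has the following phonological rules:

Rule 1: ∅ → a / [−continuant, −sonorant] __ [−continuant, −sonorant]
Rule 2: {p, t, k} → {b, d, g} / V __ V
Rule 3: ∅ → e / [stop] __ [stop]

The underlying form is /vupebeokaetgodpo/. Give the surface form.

vubebeogaedagodabo

Rule 1 (stop-cluster a-epenthesis): /t/ and /g/ form a stop–stop cluster, so [a] is inserted between them. /d/ and /p/ form a stop–stop cluster, so [a] is inserted between them. /vupebeokaetgodpo/ → vupebeokaetagodapo.
Rule 2 (intervocalic voicing): /p/ is a voiceless stop between vowels /u/ and /e/, so it voices to [b]. /k/ is a voiceless stop between vowels /o/ and /a/, so it voices to [g]. /t/ is a voiceless stop between vowels /e/ and /a/, so it voices to [d]. /p/ is a voiceless stop between vowels /a/ and /o/, so it voices to [b]. /vupebeokaetagodapo/ → vubebeogaedagodabo.
Rule 3 (stop-cluster e-epenthesis): no segment meets the environment; /vubebeogaedagodabo/ is unchanged.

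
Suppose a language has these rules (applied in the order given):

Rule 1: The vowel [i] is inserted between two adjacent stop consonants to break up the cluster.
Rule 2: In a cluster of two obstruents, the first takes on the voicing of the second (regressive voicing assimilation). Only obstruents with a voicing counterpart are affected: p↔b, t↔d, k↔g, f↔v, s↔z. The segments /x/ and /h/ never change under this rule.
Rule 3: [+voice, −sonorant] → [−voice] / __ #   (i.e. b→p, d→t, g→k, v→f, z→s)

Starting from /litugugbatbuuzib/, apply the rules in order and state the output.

Rule 1 (stop-cluster i-epenthesis): /g/ and /b/ form a stop–stop cluster, so [i] is inserted between them. /t/ and /b/ form a stop–stop cluster, so [i] is inserted between them. /litugugbatbuuzib/ → litugugibatibuuzib.
Rule 2 (regressive voicing assimilation): no segment meets the environment; /litugugibatibuuzib/ is unchanged.
Rule 3 (final devoicing): /b/ is a voiced obstruent in word-final position, so it devoices to [p]. /litugugibatibuuzib/ → litugugibatibuuzip.

litugugibatibuuzip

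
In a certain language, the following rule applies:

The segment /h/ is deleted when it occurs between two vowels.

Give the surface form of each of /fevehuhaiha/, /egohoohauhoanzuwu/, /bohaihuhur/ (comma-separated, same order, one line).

/fevehuhaiha/: /h/ occurs between vowels /e/ and /u/, so it deletes. /h/ occurs between vowels /u/ and /a/, so it deletes. /h/ occurs between vowels /i/ and /a/, so it deletes. → [feveuaia].
/egohoohauhoanzuwu/: /h/ occurs between vowels /o/ and /o/, so it deletes. /h/ occurs between vowels /o/ and /a/, so it deletes. /h/ occurs between vowels /u/ and /o/, so it deletes. → [egoooauoanzuwu].
/bohaihuhur/: /h/ occurs between vowels /o/ and /a/, so it deletes. /h/ occurs between vowels /i/ and /u/, so it deletes. /h/ occurs between vowels /u/ and /u/, so it deletes. → [boaiuur].

feveuaia, egoooauoanzuwu, boaiuur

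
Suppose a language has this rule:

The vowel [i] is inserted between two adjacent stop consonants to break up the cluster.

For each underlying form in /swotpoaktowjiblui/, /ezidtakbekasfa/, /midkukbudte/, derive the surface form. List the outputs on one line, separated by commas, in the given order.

/swotpoaktowjiblui/: /t/ and /p/ form a stop–stop cluster, so [i] is inserted between them. /k/ and /t/ form a stop–stop cluster, so [i] is inserted between them. → [swotipoakitowjiblui].
/ezidtakbekasfa/: /d/ and /t/ form a stop–stop cluster, so [i] is inserted between them. /k/ and /b/ form a stop–stop cluster, so [i] is inserted between them. → [eziditakibekasfa].
/midkukbudte/: /d/ and /k/ form a stop–stop cluster, so [i] is inserted between them. /k/ and /b/ form a stop–stop cluster, so [i] is inserted between them. /d/ and /t/ form a stop–stop cluster, so [i] is inserted between them. → [midikukibudite].

swotipoakitowjiblui, eziditakibekasfa, midikukibudite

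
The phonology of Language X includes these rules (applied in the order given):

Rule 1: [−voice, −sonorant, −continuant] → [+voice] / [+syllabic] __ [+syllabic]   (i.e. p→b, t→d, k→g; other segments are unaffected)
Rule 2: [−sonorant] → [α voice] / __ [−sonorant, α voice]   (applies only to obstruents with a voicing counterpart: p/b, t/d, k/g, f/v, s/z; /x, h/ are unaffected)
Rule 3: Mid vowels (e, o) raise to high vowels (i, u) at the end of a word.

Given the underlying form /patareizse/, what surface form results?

padareissi

Rule 1 (intervocalic voicing): /t/ is a voiceless stop between vowels /a/ and /a/, so it voices to [d]. /patareizse/ → padareizse.
Rule 2 (regressive voicing assimilation): /z/ precedes the voiceless obstruent /s/, so it devoices to [s] by assimilation. /padareizse/ → padareisse.
Rule 3 (final vowel raising): /e/ is a mid vowel in word-final position, so it raises to [i]. /padareisse/ → padareissi.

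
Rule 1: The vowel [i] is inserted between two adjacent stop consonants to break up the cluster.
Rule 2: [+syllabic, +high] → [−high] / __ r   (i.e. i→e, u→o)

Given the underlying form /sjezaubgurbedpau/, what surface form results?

sjezaubigorbedipau

Rule 1 (stop-cluster i-epenthesis): /b/ and /g/ form a stop–stop cluster, so [i] is inserted between them. /d/ and /p/ form a stop–stop cluster, so [i] is inserted between them. /sjezaubgurbedpau/ → sjezaubigurbedipau.
Rule 2 (pre-rhotic lowering): /u/ is a high vowel immediately before /r/, so it lowers to [o]. /sjezaubigurbedipau/ → sjezaubigorbedipau.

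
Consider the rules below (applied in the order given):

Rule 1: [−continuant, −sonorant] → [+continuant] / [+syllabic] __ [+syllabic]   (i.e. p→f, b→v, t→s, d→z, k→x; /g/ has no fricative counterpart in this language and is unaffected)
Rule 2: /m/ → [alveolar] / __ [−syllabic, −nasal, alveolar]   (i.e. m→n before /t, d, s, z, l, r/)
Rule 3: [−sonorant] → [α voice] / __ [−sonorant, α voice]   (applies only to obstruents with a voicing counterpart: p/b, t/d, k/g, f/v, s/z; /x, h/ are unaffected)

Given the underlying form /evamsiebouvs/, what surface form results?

evansievoufs

Rule 1 (intervocalic spirantization): /b/ is a stop between vowels /e/ and /o/, so it spirantizes to the fricative [v]. /evamsiebouvs/ → evamsievouvs.
Rule 2 (nasal place assimilation): /m/ precedes the alveolar consonant /s/, so it assimilates in place to [n]. /evamsievouvs/ → evansievouvs.
Rule 3 (regressive voicing assimilation): /v/ precedes the voiceless obstruent /s/, so it devoices to [f] by assimilation. /evansievouvs/ → evansievoufs.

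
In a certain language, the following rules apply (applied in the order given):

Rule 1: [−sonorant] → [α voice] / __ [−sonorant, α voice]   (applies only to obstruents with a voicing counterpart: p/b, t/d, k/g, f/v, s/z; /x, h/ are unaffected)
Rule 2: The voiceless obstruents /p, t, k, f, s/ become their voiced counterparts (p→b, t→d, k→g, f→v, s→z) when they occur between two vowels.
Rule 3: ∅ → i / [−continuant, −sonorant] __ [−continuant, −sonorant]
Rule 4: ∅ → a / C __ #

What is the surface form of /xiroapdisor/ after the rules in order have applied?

Rule 1 (regressive voicing assimilation): /p/ precedes the voiced obstruent /d/, so it voices to [b] by assimilation. /xiroapdisor/ → xiroabdisor.
Rule 2 (intervocalic voicing): /s/ is a voiceless obstruent between vowels /i/ and /o/, so it voices to [z]. /xiroabdisor/ → xiroabdizor.
Rule 3 (stop-cluster i-epenthesis): /b/ and /d/ form a stop–stop cluster, so [i] is inserted between them. /xiroabdizor/ → xiroabidizor.
Rule 4 (final a-epenthesis): the form ends in the consonant /r/, so [a] is inserted word-finally. /xiroabidizor/ → xiroabidizora.

xiroabidizora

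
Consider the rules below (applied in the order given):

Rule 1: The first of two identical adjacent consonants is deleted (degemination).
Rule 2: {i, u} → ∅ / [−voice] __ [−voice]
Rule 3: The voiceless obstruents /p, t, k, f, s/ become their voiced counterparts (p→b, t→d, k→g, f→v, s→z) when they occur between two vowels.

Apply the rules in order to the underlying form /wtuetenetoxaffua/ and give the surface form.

Rule 1 (degemination): /ff/ is a geminate; the first /f/ deletes. /wtuetenetoxaffua/ → wtuetenetoxafua.
Rule 2 (high vowel syncope): no segment meets the environment; /wtuetenetoxafua/ is unchanged.
Rule 3 (intervocalic voicing): /t/ is a voiceless obstruent between vowels /e/ and /e/, so it voices to [d]. /t/ is a voiceless obstruent between vowels /e/ and /o/, so it voices to [d]. /f/ is a voiceless obstruent between vowels /a/ and /u/, so it voices to [v]. /wtuetenetoxafua/ → wtuedenedoxavua.

wtuedenedoxavua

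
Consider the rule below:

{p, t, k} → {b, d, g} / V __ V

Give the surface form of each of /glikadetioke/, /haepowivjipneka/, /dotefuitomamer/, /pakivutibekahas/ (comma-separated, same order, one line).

/glikadetioke/: /k/ is a voiceless stop between vowels /i/ and /a/, so it voices to [g]. /t/ is a voiceless stop between vowels /e/ and /i/, so it voices to [d]. /k/ is a voiceless stop between vowels /o/ and /e/, so it voices to [g]. → [gligadedioge].
/haepowivjipneka/: /p/ is a voiceless stop between vowels /e/ and /o/, so it voices to [b]. /k/ is a voiceless stop between vowels /e/ and /a/, so it voices to [g]. → [haebowivjipnega].
/dotefuitomamer/: /t/ is a voiceless stop between vowels /o/ and /e/, so it voices to [d]. /t/ is a voiceless stop between vowels /i/ and /o/, so it voices to [d]. → [dodefuidomamer].
/pakivutibekahas/: /k/ is a voiceless stop between vowels /a/ and /i/, so it voices to [g]. /t/ is a voiceless stop between vowels /u/ and /i/, so it voices to [d]. /k/ is a voiceless stop between vowels /e/ and /a/, so it voices to [g]. → [pagivudibegahas].

gligadedioge, haebowivjipnega, dodefuidomamer, pagivudibegahas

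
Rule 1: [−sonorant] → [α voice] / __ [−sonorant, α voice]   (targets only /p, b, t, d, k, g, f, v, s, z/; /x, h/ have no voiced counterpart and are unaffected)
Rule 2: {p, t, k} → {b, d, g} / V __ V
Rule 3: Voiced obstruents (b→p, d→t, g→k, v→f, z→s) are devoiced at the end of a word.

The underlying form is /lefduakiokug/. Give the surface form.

Rule 1 (regressive voicing assimilation): /f/ precedes the voiced obstruent /d/, so it voices to [v] by assimilation. /lefduakiokug/ → levduakiokug.
Rule 2 (intervocalic voicing): /k/ is a voiceless stop between vowels /a/ and /i/, so it voices to [g]. /k/ is a voiceless stop between vowels /o/ and /u/, so it voices to [g]. /levduakiokug/ → levduagiogug.
Rule 3 (final devoicing): /g/ is a voiced obstruent in word-final position, so it devoices to [k]. /levduagiogug/ → levduagioguk.

levduagioguk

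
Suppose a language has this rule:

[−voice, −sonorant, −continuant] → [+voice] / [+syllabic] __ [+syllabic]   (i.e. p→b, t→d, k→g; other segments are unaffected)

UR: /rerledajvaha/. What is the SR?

rerledajvaha

No segment of /rerledajvaha/ meets the structural description of the rule, so the form surfaces unchanged.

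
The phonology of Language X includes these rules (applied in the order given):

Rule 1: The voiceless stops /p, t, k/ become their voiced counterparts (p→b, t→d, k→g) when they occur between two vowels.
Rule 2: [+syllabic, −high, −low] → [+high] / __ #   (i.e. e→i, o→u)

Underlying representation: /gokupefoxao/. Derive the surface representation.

Rule 1 (intervocalic voicing): /k/ is a voiceless stop between vowels /o/ and /u/, so it voices to [g]. /p/ is a voiceless stop between vowels /u/ and /e/, so it voices to [b]. /gokupefoxao/ → gogubefoxao.
Rule 2 (final vowel raising): /o/ is a mid vowel in word-final position, so it raises to [u]. /gogubefoxao/ → gogubefoxau.

gogubefoxau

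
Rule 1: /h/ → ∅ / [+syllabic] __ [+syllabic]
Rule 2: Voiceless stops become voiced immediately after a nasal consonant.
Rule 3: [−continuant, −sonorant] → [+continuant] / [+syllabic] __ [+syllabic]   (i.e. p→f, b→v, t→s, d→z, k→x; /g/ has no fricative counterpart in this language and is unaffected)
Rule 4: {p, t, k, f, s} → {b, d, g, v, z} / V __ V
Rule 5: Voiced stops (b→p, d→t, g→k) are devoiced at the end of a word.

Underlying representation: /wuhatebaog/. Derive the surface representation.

wuazevaok

Rule 1 (intervocalic h-deletion): /h/ occurs between vowels /u/ and /a/, so it deletes. /wuhatebaog/ → wuatebaog.
Rule 2 (post-nasal voicing): no segment meets the environment; /wuatebaog/ is unchanged.
Rule 3 (intervocalic spirantization): /t/ is a stop between vowels /a/ and /e/, so it spirantizes to the fricative [s]. /b/ is a stop between vowels /e/ and /a/, so it spirantizes to the fricative [v]. /wuatebaog/ → wuasevaog.
Rule 4 (intervocalic voicing): /s/ is a voiceless obstruent between vowels /a/ and /e/, so it voices to [z]. /wuasevaog/ → wuazevaog.
Rule 5 (final devoicing): /g/ is a voiced stop in word-final position, so it devoices to [k]. /wuazevaog/ → wuazevaok.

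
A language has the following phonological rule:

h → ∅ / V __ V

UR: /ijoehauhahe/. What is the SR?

ijoeauae

/h/ occurs between vowels /e/ and /a/, so it deletes.
/h/ occurs between vowels /u/ and /a/, so it deletes.
/h/ occurs between vowels /a/ and /e/, so it deletes.
Surface form: [ijoeauae].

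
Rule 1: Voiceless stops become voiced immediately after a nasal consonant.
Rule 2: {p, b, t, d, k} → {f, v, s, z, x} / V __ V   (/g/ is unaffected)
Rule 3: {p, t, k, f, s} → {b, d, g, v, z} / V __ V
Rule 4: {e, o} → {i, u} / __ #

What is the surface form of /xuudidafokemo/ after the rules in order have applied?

Rule 1 (post-nasal voicing): no segment meets the environment; /xuudidafokemo/ is unchanged.
Rule 2 (intervocalic spirantization): /d/ is a stop between vowels /u/ and /i/, so it spirantizes to the fricative [z]. /d/ is a stop between vowels /i/ and /a/, so it spirantizes to the fricative [z]. /k/ is a stop between vowels /o/ and /e/, so it spirantizes to the fricative [x]. /xuudidafokemo/ → xuuzizafoxemo.
Rule 3 (intervocalic voicing): /f/ is a voiceless obstruent between vowels /a/ and /o/, so it voices to [v]. /xuuzizafoxemo/ → xuuzizavoxemo.
Rule 4 (final vowel raising): /o/ is a mid vowel in word-final position, so it raises to [u]. /xuuzizavoxemo/ → xuuzizavoxemu.

xuuzizavoxemu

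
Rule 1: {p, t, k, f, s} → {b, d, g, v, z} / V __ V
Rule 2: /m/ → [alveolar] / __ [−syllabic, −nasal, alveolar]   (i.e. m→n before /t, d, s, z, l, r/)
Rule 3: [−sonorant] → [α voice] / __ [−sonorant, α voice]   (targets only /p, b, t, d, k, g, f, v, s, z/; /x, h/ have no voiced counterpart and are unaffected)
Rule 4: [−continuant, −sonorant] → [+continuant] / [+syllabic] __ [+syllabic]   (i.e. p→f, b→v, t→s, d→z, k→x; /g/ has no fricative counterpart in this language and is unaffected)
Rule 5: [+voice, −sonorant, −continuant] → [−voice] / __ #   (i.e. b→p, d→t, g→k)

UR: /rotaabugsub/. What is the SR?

rozaavuksup

Rule 1 (intervocalic voicing): /t/ is a voiceless obstruent between vowels /o/ and /a/, so it voices to [d]. /rotaabugsub/ → rodaabugsub.
Rule 2 (nasal place assimilation): no segment meets the environment; /rodaabugsub/ is unchanged.
Rule 3 (regressive voicing assimilation): /g/ precedes the voiceless obstruent /s/, so it devoices to [k] by assimilation. /rodaabugsub/ → rodaabuksub.
Rule 4 (intervocalic spirantization): /d/ is a stop between vowels /o/ and /a/, so it spirantizes to the fricative [z]. /b/ is a stop between vowels /a/ and /u/, so it spirantizes to the fricative [v]. /rodaabuksub/ → rozaavuksub.
Rule 5 (final devoicing): /b/ is a voiced stop in word-final position, so it devoices to [p]. /rozaavuksub/ → rozaavuksup.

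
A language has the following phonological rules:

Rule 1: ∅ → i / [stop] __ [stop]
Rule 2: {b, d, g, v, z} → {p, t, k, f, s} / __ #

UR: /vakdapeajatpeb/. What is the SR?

vakidapeajatipep

Rule 1 (stop-cluster i-epenthesis): /k/ and /d/ form a stop–stop cluster, so [i] is inserted between them. /t/ and /p/ form a stop–stop cluster, so [i] is inserted between them. /vakdapeajatpeb/ → vakidapeajatipeb.
Rule 2 (final devoicing): /b/ is a voiced obstruent in word-final position, so it devoices to [p]. /vakidapeajatipeb/ → vakidapeajatipep.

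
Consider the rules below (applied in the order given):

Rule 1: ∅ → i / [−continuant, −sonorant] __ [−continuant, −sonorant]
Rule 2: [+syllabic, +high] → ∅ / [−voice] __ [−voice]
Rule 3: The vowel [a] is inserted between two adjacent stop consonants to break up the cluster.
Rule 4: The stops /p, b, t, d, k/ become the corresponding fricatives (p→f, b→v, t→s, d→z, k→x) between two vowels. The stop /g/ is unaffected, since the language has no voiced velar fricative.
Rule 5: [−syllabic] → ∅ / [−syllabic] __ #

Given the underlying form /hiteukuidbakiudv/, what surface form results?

Rule 1 (stop-cluster i-epenthesis): /d/ and /b/ form a stop–stop cluster, so [i] is inserted between them. /hiteukuidbakiudv/ → hiteukuidibakiudv.
Rule 2 (high vowel syncope): /i/ is a high vowel flanked by voiceless consonants /h/ and /t/, so it deletes. /hiteukuidibakiudv/ → hteukuidibakiudv.
Rule 3 (stop-cluster a-epenthesis): no segment meets the environment; /hteukuidibakiudv/ is unchanged.
Rule 4 (intervocalic spirantization): /k/ is a stop between vowels /u/ and /u/, so it spirantizes to the fricative [x]. /d/ is a stop between vowels /i/ and /i/, so it spirantizes to the fricative [z]. /b/ is a stop between vowels /i/ and /a/, so it spirantizes to the fricative [v]. /k/ is a stop between vowels /a/ and /i/, so it spirantizes to the fricative [x]. /hteukuidibakiudv/ → hteuxuizivaxiudv.
Rule 5 (final cluster simplification): /v/ is the second consonant of a word-final cluster /dv/, so it deletes. /hteuxuizivaxiudv/ → hteuxuizivaxiud.

hteuxuizivaxiud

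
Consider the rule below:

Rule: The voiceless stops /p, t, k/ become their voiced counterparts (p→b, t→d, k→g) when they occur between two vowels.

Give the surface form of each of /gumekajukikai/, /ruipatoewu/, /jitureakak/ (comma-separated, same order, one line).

gumegajugigai, ruibadoewu, jidureagak

/gumekajukikai/: /k/ is a voiceless stop between vowels /e/ and /a/, so it voices to [g]. /k/ is a voiceless stop between vowels /u/ and /i/, so it voices to [g]. /k/ is a voiceless stop between vowels /i/ and /a/, so it voices to [g]. → [gumegajugigai].
/ruipatoewu/: /p/ is a voiceless stop between vowels /i/ and /a/, so it voices to [b]. /t/ is a voiceless stop between vowels /a/ and /o/, so it voices to [d]. → [ruibadoewu].
/jitureakak/: /t/ is a voiceless stop between vowels /i/ and /u/, so it voices to [d]. /k/ is a voiceless stop between vowels /a/ and /a/, so it voices to [g]. → [jidureagak].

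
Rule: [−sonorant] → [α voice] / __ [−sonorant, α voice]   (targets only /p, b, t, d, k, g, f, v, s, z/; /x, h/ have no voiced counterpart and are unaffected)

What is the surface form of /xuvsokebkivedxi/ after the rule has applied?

/v/ precedes the voiceless obstruent /s/, so it devoices to [f] by assimilation.
/b/ precedes the voiceless obstruent /k/, so it devoices to [p] by assimilation.
/d/ precedes the voiceless obstruent /x/, so it devoices to [t] by assimilation.
Surface form: [xufsokepkivetxi].

xufsokepkivetxi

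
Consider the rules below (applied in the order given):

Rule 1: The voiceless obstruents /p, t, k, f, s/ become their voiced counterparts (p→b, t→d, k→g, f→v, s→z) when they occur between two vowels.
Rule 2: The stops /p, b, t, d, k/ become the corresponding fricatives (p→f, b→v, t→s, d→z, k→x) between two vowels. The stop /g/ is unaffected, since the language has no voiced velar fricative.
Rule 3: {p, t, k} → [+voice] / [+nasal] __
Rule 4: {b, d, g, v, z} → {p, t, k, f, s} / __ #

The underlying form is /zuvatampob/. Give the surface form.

zuvazambop

Rule 1 (intervocalic voicing): /t/ is a voiceless obstruent between vowels /a/ and /a/, so it voices to [d]. /zuvatampob/ → zuvadampob.
Rule 2 (intervocalic spirantization): /d/ is a stop between vowels /a/ and /a/, so it spirantizes to the fricative [z]. /zuvadampob/ → zuvazampob.
Rule 3 (post-nasal voicing): /p/ is a voiceless stop immediately after the nasal /m/, so it voices to [b]. /zuvazampob/ → zuvazambob.
Rule 4 (final devoicing): /b/ is a voiced obstruent in word-final position, so it devoices to [p]. /zuvazambob/ → zuvazambop.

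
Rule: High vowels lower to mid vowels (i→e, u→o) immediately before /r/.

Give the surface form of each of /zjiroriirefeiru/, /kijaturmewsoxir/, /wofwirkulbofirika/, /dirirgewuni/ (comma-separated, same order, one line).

/zjiroriirefeiru/: /i/ is a high vowel immediately before /r/, so it lowers to [e]. /i/ is a high vowel immediately before /r/, so it lowers to [e]. /i/ is a high vowel immediately before /r/, so it lowers to [e]. → [zjerorierefeeru].
/kijaturmewsoxir/: /u/ is a high vowel immediately before /r/, so it lowers to [o]. /i/ is a high vowel immediately before /r/, so it lowers to [e]. → [kijatormewsoxer].
/wofwirkulbofirika/: /i/ is a high vowel immediately before /r/, so it lowers to [e]. /i/ is a high vowel immediately before /r/, so it lowers to [e]. → [wofwerkulboferika].
/dirirgewuni/: /i/ is a high vowel immediately before /r/, so it lowers to [e]. /i/ is a high vowel immediately before /r/, so it lowers to [e]. → [derergewuni].

zjerorierefeeru, kijatormewsoxer, wofwerkulboferika, derergewuni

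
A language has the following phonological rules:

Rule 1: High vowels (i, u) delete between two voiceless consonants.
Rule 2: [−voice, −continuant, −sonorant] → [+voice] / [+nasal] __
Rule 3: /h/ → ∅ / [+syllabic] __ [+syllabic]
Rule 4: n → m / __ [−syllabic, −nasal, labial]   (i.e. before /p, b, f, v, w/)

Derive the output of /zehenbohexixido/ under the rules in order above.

Rule 1 (high vowel syncope): /i/ is a high vowel flanked by voiceless consonants /x/ and /x/, so it deletes. /zehenbohexixido/ → zehenbohexxido.
Rule 2 (post-nasal voicing): no segment meets the environment; /zehenbohexxido/ is unchanged.
Rule 3 (intervocalic h-deletion): /h/ occurs between vowels /e/ and /e/, so it deletes. /h/ occurs between vowels /o/ and /e/, so it deletes. /zehenbohexxido/ → zeenboexxido.
Rule 4 (nasal place assimilation): /n/ precedes the labial consonant /b/, so it assimilates in place to [m]. /zeenboexxido/ → zeemboexxido.

zeemboexxido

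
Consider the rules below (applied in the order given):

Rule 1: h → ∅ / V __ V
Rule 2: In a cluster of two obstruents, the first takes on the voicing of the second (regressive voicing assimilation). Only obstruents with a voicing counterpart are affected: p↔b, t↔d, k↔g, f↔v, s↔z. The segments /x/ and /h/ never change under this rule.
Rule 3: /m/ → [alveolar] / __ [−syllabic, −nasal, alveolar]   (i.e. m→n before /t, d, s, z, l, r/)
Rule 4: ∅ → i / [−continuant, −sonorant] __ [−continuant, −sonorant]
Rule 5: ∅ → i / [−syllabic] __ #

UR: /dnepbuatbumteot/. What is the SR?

dnebibuadibunteoti

Rule 1 (intervocalic h-deletion): no segment meets the environment; /dnepbuatbumteot/ is unchanged.
Rule 2 (regressive voicing assimilation): /p/ precedes the voiced obstruent /b/, so it voices to [b] by assimilation. /t/ precedes the voiced obstruent /b/, so it voices to [d] by assimilation. /dnepbuatbumteot/ → dnebbuadbumteot.
Rule 3 (nasal place assimilation): /m/ precedes the alveolar consonant /t/, so it assimilates in place to [n]. /dnebbuadbumteot/ → dnebbuadbunteot.
Rule 4 (stop-cluster i-epenthesis): /b/ and /b/ form a stop–stop cluster, so [i] is inserted between them. /d/ and /b/ form a stop–stop cluster, so [i] is inserted between them. /dnebbuadbunteot/ → dnebibuadibunteot.
Rule 5 (final i-epenthesis): the form ends in the consonant /t/, so [i] is inserted word-finally. /dnebibuadibunteot/ → dnebibuadibunteoti.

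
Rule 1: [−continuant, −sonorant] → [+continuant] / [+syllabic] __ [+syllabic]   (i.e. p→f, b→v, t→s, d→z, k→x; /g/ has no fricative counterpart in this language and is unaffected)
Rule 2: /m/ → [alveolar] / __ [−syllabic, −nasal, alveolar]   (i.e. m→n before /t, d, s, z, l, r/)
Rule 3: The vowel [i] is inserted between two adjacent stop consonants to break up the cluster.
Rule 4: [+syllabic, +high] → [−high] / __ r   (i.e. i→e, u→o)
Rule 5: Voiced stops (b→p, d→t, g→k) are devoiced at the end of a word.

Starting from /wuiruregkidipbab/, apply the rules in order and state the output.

wueroregikizipibap

Rule 1 (intervocalic spirantization): /d/ is a stop between vowels /i/ and /i/, so it spirantizes to the fricative [z]. /wuiruregkidipbab/ → wuiruregkizipbab.
Rule 2 (nasal place assimilation): no segment meets the environment; /wuiruregkizipbab/ is unchanged.
Rule 3 (stop-cluster i-epenthesis): /g/ and /k/ form a stop–stop cluster, so [i] is inserted between them. /p/ and /b/ form a stop–stop cluster, so [i] is inserted between them. /wuiruregkizipbab/ → wuiruregikizipibab.
Rule 4 (pre-rhotic lowering): /i/ is a high vowel immediately before /r/, so it lowers to [e]. /u/ is a high vowel immediately before /r/, so it lowers to [o]. /wuiruregikizipibab/ → wueroregikizipibab.
Rule 5 (final devoicing): /b/ is a voiced stop in word-final position, so it devoices to [p]. /wueroregikizipibab/ → wueroregikizipibap.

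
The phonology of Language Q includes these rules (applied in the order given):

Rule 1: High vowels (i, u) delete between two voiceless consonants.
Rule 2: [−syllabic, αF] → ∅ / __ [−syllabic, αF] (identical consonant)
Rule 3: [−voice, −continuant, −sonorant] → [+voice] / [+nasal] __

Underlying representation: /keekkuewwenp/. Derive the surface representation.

Rule 1 (high vowel syncope): no segment meets the environment; /keekkuewwenp/ is unchanged.
Rule 2 (degemination): /kk/ is a geminate; the first /k/ deletes. /ww/ is a geminate; the first /w/ deletes. /keekkuewwenp/ → keekuewenp.
Rule 3 (post-nasal voicing): /p/ is a voiceless stop immediately after the nasal /n/, so it voices to [b]. /keekuewenp/ → keekuewenb.

keekuewenb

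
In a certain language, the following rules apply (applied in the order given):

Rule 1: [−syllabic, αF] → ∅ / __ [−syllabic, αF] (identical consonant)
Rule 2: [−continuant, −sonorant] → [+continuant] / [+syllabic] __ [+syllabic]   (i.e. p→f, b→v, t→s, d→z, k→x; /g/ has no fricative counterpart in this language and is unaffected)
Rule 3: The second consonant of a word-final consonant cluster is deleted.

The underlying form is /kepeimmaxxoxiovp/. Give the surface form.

kefeimaxoxiov

Rule 1 (degemination): /mm/ is a geminate; the first /m/ deletes. /xx/ is a geminate; the first /x/ deletes. /kepeimmaxxoxiovp/ → kepeimaxoxiovp.
Rule 2 (intervocalic spirantization): /p/ is a stop between vowels /e/ and /e/, so it spirantizes to the fricative [f]. /kepeimaxoxiovp/ → kefeimaxoxiovp.
Rule 3 (final cluster simplification): /p/ is the second consonant of a word-final cluster /vp/, so it deletes. /kefeimaxoxiovp/ → kefeimaxoxiov.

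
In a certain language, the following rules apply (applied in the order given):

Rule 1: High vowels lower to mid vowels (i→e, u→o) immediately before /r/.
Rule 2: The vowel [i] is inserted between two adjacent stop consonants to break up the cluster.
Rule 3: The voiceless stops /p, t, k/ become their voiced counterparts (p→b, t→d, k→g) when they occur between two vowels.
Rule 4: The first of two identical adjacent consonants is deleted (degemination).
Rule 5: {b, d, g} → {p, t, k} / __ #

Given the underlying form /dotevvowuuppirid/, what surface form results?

dodevowuubiberit

Rule 1 (pre-rhotic lowering): /i/ is a high vowel immediately before /r/, so it lowers to [e]. /dotevvowuuppirid/ → dotevvowuupperid.
Rule 2 (stop-cluster i-epenthesis): /p/ and /p/ form a stop–stop cluster, so [i] is inserted between them. /dotevvowuupperid/ → dotevvowuupiperid.
Rule 3 (intervocalic voicing): /t/ is a voiceless stop between vowels /o/ and /e/, so it voices to [d]. /p/ is a voiceless stop between vowels /u/ and /i/, so it voices to [b]. /p/ is a voiceless stop between vowels /i/ and /e/, so it voices to [b]. /dotevvowuupiperid/ → dodevvowuubiberid.
Rule 4 (degemination): /vv/ is a geminate; the first /v/ deletes. /dodevvowuubiberid/ → dodevowuubiberid.
Rule 5 (final devoicing): /d/ is a voiced stop in word-final position, so it devoices to [t]. /dodevowuubiberid/ → dodevowuubiberit.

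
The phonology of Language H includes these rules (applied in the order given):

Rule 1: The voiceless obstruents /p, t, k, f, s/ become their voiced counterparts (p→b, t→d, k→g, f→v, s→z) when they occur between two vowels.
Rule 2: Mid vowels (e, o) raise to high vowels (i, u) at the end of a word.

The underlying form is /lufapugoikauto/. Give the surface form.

luvabugoigaudu

Rule 1 (intervocalic voicing): /f/ is a voiceless obstruent between vowels /u/ and /a/, so it voices to [v]. /p/ is a voiceless obstruent between vowels /a/ and /u/, so it voices to [b]. /k/ is a voiceless obstruent between vowels /i/ and /a/, so it voices to [g]. /t/ is a voiceless obstruent between vowels /u/ and /o/, so it voices to [d]. /lufapugoikauto/ → luvabugoigaudo.
Rule 2 (final vowel raising): /o/ is a mid vowel in word-final position, so it raises to [u]. /luvabugoigaudo/ → luvabugoigaudu.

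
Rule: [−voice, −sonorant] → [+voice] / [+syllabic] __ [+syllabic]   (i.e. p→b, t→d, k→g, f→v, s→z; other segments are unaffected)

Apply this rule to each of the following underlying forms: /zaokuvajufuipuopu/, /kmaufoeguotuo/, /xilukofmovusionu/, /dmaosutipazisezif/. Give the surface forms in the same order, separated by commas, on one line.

zaoguvajuvuibuobu, kmauvoeguoduo, xilugofmovuzionu, dmaozudibazizezif

/zaokuvajufuipuopu/: /k/ is a voiceless obstruent between vowels /o/ and /u/, so it voices to [g]. /f/ is a voiceless obstruent between vowels /u/ and /u/, so it voices to [v]. /p/ is a voiceless obstruent between vowels /i/ and /u/, so it voices to [b]. /p/ is a voiceless obstruent between vowels /o/ and /u/, so it voices to [b]. → [zaoguvajuvuibuobu].
/kmaufoeguotuo/: /f/ is a voiceless obstruent between vowels /u/ and /o/, so it voices to [v]. /t/ is a voiceless obstruent between vowels /o/ and /u/, so it voices to [d]. → [kmauvoeguoduo].
/xilukofmovusionu/: /k/ is a voiceless obstruent between vowels /u/ and /o/, so it voices to [g]. /s/ is a voiceless obstruent between vowels /u/ and /i/, so it voices to [z]. → [xilugofmovuzionu].
/dmaosutipazisezif/: /s/ is a voiceless obstruent between vowels /o/ and /u/, so it voices to [z]. /t/ is a voiceless obstruent between vowels /u/ and /i/, so it voices to [d]. /p/ is a voiceless obstruent between vowels /i/ and /a/, so it voices to [b]. /s/ is a voiceless obstruent between vowels /i/ and /e/, so it voices to [z]. → [dmaozudibazizezif].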